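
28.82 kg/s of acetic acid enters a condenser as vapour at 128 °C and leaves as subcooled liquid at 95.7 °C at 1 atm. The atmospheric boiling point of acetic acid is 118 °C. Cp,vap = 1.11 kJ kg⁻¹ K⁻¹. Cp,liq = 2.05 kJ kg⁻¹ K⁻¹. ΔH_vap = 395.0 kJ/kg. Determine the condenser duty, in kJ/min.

Q_c = 781000 kJ/min

vapour 128→118 °C: -11.1 kJ/kg
condensation at 118 °C: -395 kJ/kg
liquid 118→95.7 °C: -45.715 kJ/kg
Δh = -11.1 + -395 + -45.715 = -451.81 kJ/kg
Q = ṁ·Δh = 28.82 kg/s × -451.81 kJ/kg = -13021 kJ/s
|Q| = 13021 kW = 781280 kJ/min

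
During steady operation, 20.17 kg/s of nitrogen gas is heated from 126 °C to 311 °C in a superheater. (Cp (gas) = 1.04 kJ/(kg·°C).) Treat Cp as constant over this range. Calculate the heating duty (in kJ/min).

Q = 233000 kJ/min

Q = ṁ·Cp·ΔT = 20.17 × 1.04 × (311 − 126) = 3880.7 kJ/s
Heating duty = 232840 kJ/min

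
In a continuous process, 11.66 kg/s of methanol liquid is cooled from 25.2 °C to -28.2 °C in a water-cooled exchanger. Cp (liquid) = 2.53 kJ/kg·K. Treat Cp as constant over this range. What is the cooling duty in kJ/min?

Q = ṁ·Cp·ΔT = 11.66 × 2.53 × (-28.2 − 25.2) = -1575.3 kJ/s
Cooling duty = 94517 kJ/min

Q_c = 94500 kJ/min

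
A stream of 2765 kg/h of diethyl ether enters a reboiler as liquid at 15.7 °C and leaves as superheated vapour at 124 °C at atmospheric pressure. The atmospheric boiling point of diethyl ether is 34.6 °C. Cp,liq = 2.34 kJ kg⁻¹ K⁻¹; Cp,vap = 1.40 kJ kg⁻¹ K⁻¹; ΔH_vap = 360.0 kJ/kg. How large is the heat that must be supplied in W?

liquid 15.7→34.6 °C: 44.226 kJ/kg
vaporisation at 34.6 °C: 360 kJ/kg
vapour 34.6→124 °C: 125.16 kJ/kg
Δh = 44.226 + 360 + 125.16 = 529.39 kJ/kg
Q = ṁ·Δh = 2765 kg/h × 529.39 kJ/kg = 1.4638e+06 kJ/h
|Q| = 406.6 kW = 406600 W

Q = 407000 W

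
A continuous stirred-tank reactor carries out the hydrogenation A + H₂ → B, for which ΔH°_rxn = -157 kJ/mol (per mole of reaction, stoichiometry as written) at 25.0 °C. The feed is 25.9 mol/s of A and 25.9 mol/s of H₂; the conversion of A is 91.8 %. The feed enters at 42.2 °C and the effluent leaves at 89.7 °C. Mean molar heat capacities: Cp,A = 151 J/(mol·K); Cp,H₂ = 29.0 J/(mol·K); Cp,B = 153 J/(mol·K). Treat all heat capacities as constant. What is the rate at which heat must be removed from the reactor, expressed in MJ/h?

Extent of reaction ξ = 0.918 × 25.9 = 23.776 mol/s
Reaction term: ξ·ΔH°_rxn = 23.776 × -157 = -3732.9 kJ/s
Sensible, feed 42.2→25 °C: -80.186 kJ/s
Outlet flows (mol/s): A 2.1238, H₂ 2.1238, B 23.776
Sensible, products 25→89.7 °C: 260.1 kJ/s
Q = ΔH = -3553 kJ/s = -3553 kW
Heat removed = 12791 MJ/h

Q_out = 12800 MJ/h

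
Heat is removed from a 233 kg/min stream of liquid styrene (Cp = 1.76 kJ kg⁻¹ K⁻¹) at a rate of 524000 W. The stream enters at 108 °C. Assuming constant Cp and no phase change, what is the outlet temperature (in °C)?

T_out = 31.3 °C

Q = 524000 W = 31440 kJ/min
ΔT = Q/(ṁ·Cp) = 31440/(233×1.76) = 76.668 K
T_out = 108 − 76.668 = 31.332 °C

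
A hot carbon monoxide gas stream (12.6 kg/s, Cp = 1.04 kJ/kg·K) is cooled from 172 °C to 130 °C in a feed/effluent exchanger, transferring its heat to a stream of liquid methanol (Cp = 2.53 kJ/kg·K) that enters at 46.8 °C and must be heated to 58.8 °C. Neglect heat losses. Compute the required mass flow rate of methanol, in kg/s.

Heat released by hot stream: Q = 12.6 × 1.04 × (172 − 130) = 550.37 kJ/s
Energy balance on cold side (adiabatic exchanger): Q = ṁ_c·Cp_c·(T_c,out − T_c,in)
ṁ_c = 550.37 / [2.53 × (58.8 − 46.8)] = 18.128 kg/s

ṁ_c = 18.1 kg/s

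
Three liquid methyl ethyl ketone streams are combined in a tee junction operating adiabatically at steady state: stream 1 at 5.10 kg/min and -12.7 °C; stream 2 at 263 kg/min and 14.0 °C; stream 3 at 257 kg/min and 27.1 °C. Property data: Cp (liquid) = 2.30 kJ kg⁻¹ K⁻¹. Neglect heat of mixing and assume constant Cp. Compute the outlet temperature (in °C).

T_out = 20.2 °C

No heat crosses the boundary, so H_out = H_in.
T_out = Σ ṁᵢCp,ᵢTᵢ / Σ ṁᵢCp,ᵢ
      = 24338 / 1207.7 = 20.152 °C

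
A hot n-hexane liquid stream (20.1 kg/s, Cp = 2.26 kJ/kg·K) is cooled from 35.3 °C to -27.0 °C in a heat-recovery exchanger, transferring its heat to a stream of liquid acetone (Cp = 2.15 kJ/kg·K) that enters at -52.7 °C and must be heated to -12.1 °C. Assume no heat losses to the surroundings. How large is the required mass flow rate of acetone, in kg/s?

Heat released by hot stream: Q = 20.1 × 2.26 × (35.3 − -27.0) = 2830 kJ/s
Energy balance on cold side (adiabatic exchanger): Q = ṁ_c·Cp_c·(T_c,out − T_c,in)
ṁ_c = 2830 / [2.15 × (-12.1 − -52.7)] = 32.421 kg/s

ṁ_c = 32.4 kg/s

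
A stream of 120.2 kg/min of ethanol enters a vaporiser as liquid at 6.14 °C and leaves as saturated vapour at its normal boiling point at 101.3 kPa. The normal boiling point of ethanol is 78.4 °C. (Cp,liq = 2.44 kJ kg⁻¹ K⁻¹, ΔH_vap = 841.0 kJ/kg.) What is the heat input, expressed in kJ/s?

liquid 6.14→78.4 °C: 176.31 kJ/kg
vaporisation at 78.4 °C: 841 kJ/kg
Δh = 176.31 + 841 = 1017.3 kJ/kg
Q = ṁ·Δh = 120.2 kg/min × 1017.3 kJ/kg = 122280 kJ/min
|Q| = 2038 kW

Q = 2040 kJ/s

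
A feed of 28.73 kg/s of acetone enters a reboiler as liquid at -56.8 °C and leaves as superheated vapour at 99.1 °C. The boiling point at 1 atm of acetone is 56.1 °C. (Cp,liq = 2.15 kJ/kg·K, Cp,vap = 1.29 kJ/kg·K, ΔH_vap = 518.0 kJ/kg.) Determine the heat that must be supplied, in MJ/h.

liquid -56.8→56.1 °C: 242.74 kJ/kg
vaporisation at 56.1 °C: 518 kJ/kg
vapour 56.1→99.1 °C: 55.47 kJ/kg
Δh = 242.74 + 518 + 55.47 = 816.21 kJ/kg
Q = ṁ·Δh = 28.73 kg/s × 816.21 kJ/kg = 23450 kJ/s
|Q| = 23450 kW = 84418 MJ/h

Q = 84400 MJ/h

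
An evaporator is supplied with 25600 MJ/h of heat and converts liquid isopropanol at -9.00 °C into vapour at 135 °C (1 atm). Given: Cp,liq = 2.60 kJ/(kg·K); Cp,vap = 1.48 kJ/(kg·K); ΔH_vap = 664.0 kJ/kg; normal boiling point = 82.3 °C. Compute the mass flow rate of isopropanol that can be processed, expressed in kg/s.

Δh = 2.60×(82.3−-9.00) + 664.0 + 1.48×(135−82.3) = 979.38 kJ/kg
Q = 25600 MJ/h = 7111.1 kJ/s = 7111.1 kJ/s
ṁ = Q/Δh = 7111.1 / 979.38 = 7.2609 kg/s

ṁ = 7.26 kg/s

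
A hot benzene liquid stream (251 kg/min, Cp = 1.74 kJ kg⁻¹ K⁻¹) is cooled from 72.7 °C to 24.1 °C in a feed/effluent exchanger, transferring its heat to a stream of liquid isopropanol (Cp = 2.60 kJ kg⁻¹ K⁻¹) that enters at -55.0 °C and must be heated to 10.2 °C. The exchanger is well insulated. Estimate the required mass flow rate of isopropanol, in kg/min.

Heat released by hot stream: Q = 251 × 1.74 × (72.7 − 24.1) = 21226 kJ/min
Energy balance on cold side (adiabatic exchanger): Q = ṁ_c·Cp_c·(T_c,out − T_c,in)
ṁ_c = 21226 / [2.60 × (10.2 − -55.0)] = 125.21 kg/min

ṁ_c = 125 kg/min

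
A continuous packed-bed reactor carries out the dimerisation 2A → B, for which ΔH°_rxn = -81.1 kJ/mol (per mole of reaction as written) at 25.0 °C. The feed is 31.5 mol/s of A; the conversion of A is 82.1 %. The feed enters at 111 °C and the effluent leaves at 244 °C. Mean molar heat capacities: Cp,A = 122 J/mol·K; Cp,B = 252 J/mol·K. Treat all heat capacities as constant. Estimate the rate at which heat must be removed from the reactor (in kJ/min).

Extent of reaction ξ = 0.821 × 31.5 / 2 = 12.931 mol/s
Reaction term: ξ·ΔH°_rxn = 12.931 × -81.1 = -1048.7 kJ/s
Sensible, feed 111→25 °C: -330.5 kJ/s
Outlet flows (mol/s): A 5.6385, B 12.931
Sensible, products 25→244 °C: 864.27 kJ/s
Q = ΔH = -514.91 kJ/s = -514.91 kW
Heat removed = 30895 kJ/min

Q_out = 30900 kJ/min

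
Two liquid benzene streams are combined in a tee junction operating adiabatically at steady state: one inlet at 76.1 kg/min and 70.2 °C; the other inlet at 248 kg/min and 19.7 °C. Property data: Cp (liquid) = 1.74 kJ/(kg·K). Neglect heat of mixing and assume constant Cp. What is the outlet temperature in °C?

No heat crosses the boundary, so H_out = H_in.
Σ ṁᵢCp,ᵢTᵢ = 76.1×1.74×70.2 + 248×1.74×19.7 = 17796
Σ ṁᵢCp,ᵢ = 76.1×1.74 + 248×1.74 = 563.93
T_out = 17796 / 563.93 = 31.558 °C

T_out = 31.6 °C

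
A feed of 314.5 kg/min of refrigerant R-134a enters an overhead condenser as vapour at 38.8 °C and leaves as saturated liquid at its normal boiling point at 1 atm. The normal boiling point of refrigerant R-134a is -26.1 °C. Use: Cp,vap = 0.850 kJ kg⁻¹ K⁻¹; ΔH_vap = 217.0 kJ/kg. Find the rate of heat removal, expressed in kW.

Q_c = 1430 kW

vapour 38.8→-26.1 °C: -55.165 kJ/kg
condensation at -26.1 °C: -217 kJ/kg
Δh = -55.165 + -217 = -272.17 kJ/kg
Q = ṁ·Δh = 314.5 kg/min × -272.17 kJ/kg = -85596 kJ/min
|Q| = 1426.6 kW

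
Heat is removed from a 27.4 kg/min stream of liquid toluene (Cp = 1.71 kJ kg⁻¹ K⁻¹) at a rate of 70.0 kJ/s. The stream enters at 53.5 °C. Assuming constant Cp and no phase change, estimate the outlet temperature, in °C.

T_out = -36.1 °C

Q = 70.0 kJ/s = 4200 kJ/min
ΔT = Q/(ṁ·Cp) = 4200/(27.4×1.71) = 89.64 K
T_out = 53.5 − 89.64 = -36.14 °C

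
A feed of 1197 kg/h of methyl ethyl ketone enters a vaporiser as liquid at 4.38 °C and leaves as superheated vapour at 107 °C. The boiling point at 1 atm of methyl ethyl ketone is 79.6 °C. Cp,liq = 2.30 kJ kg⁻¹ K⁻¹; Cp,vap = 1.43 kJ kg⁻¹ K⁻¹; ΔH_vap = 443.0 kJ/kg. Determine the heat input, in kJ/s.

liquid 4.38→79.6 °C: 173.01 kJ/kg
vaporisation at 79.6 °C: 443 kJ/kg
vapour 79.6→107 °C: 39.182 kJ/kg
Δh = 173.01 + 443 + 39.182 = 655.19 kJ/kg
Q = ṁ·Δh = 1197 kg/h × 655.19 kJ/kg = 784260 kJ/h
|Q| = 217.85 kW

Q = 218 kJ/s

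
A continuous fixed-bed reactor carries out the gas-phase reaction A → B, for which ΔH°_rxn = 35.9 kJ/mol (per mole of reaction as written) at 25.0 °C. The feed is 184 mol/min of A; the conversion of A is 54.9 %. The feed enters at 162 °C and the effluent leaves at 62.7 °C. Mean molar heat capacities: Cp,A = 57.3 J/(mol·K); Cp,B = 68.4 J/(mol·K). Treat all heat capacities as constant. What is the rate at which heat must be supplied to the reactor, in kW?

Q_in = 43.7 kW

Extent of reaction ξ = 0.549 × 184 = 101.02 mol/min
Reaction term: ξ·ΔH°_rxn = 101.02 × 35.9 = 3626.5 kJ/min
Sensible, feed 162→25 °C: -1444.4 kJ/min
Outlet flows (mol/min): A 82.984, B 101.02
Sensible, products 25→62.7 °C: 439.75 kJ/min
Q = ΔH = 2621.8 kJ/min = 43.697 kW
Heat supplied = 43.697 kW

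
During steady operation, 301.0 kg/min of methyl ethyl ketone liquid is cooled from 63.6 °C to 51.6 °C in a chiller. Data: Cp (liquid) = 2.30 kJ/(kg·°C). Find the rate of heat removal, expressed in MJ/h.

Q_c = 498 MJ/h

Q = ṁ·Cp·ΔT = 301.0 × 2.30 × (51.6 − 63.6) = -8307.6 kJ/min
Converting: 8307.6 / 60 s = 138.46 kW
Cooling duty = 498.46 MJ/h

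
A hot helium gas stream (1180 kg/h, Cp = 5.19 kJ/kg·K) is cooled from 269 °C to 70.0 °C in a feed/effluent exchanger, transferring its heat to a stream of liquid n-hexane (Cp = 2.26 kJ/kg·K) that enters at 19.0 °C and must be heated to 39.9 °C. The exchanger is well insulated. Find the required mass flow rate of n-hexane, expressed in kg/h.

ṁ_c = 25800 kg/h

Heat released by hot stream: Q = 1180 × 5.19 × (269 − 70.0) = 1.2187e+06 kJ/h
Energy balance on cold side (adiabatic exchanger): Q = ṁ_c·Cp_c·(T_c,out − T_c,in)
ṁ_c = 1.2187e+06 / [2.26 × (39.9 − 19.0)] = 25802 kg/h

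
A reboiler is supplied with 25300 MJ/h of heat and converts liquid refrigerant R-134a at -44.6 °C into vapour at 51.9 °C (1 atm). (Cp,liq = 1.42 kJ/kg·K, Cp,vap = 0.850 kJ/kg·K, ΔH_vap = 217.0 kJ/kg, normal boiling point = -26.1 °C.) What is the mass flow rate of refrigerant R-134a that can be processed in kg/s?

ṁ = 22.7 kg/s

Δh = 1.42×(-26.1−-44.6) + 217.0 + 0.850×(51.9−-26.1) = 309.57 kJ/kg
Q = 25300 MJ/h = 7027.8 kJ/s = 7027.8 kJ/s
ṁ = Q/Δh = 7027.8 / 309.57 = 22.702 kg/s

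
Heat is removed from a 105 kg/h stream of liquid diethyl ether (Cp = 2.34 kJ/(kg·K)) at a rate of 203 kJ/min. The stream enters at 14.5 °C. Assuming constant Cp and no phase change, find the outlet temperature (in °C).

Q = 203 kJ/min = 12180 kJ/h
ΔT = Q/(ṁ·Cp) = 12180/(105×2.34) = 49.573 K
T_out = 14.5 − 49.573 = -35.073 °C

T_out = -35.1 °C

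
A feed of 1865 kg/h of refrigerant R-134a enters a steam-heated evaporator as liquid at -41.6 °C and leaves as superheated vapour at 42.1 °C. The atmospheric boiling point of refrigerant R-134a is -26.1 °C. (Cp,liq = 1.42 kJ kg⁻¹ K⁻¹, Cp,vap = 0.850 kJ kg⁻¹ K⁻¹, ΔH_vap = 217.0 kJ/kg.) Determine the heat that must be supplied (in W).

Q = 154000 W

liquid -41.6→-26.1 °C: 22.01 kJ/kg
vaporisation at -26.1 °C: 217 kJ/kg
vapour -26.1→42.1 °C: 57.97 kJ/kg
Δh = 22.01 + 217 + 57.97 = 296.98 kJ/kg
Q = ṁ·Δh = 1865 kg/h × 296.98 kJ/kg = 553870 kJ/h
|Q| = 153.85 kW = 153850 W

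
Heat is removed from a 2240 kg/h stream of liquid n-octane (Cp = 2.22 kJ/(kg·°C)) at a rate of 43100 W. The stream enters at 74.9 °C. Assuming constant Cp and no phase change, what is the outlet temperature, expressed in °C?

T_out = 43.7 °C

Q = 43100 W = 155160 kJ/h
ΔT = Q/(ṁ·Cp) = 155160/(2240×2.22) = 31.202 K
T_out = 74.9 − 31.202 = 43.698 °C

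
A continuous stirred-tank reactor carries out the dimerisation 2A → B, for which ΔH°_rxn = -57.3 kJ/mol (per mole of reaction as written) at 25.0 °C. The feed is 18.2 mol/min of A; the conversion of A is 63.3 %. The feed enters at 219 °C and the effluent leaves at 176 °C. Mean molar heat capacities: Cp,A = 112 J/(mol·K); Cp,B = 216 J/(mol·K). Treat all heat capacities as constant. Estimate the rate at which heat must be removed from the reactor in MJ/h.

Extent of reaction ξ = 0.633 × 18.2 / 2 = 5.7603 mol/min
Reaction term: ξ·ΔH°_rxn = 5.7603 × -57.3 = -330.07 kJ/min
Sensible, feed 219→25 °C: -395.45 kJ/min
Outlet flows (mol/min): A 6.6794, B 5.7603
Sensible, products 25→176 °C: 300.84 kJ/min
Q = ΔH = -424.67 kJ/min = -7.0779 kW
Heat removed = 25.48 MJ/h

Q_out = 25.5 MJ/h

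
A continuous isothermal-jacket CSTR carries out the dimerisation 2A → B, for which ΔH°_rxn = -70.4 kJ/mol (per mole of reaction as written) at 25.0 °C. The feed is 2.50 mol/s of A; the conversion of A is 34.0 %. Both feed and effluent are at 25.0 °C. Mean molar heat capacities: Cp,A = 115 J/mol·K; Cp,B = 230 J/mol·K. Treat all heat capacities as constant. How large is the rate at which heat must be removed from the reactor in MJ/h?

Extent of reaction ξ = 0.340 × 2.50 / 2 = 0.425 mol/s
Reaction term: ξ·ΔH°_rxn = 0.425 × -70.4 = -29.92 kJ/s
Q = ΔH = -29.92 kJ/s = -29.92 kW
Heat removed = 107.71 MJ/h

Q_out = 108 MJ/h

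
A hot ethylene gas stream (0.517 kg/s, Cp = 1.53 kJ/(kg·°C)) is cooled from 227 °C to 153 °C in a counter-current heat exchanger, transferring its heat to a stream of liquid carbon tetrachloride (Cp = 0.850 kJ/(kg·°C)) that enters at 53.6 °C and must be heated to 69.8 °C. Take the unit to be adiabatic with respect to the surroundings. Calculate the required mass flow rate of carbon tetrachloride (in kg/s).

Heat released by hot stream: Q = 0.517 × 1.53 × (227 − 153) = 58.535 kJ/s
Energy balance on cold side (adiabatic exchanger): Q = ṁ_c·Cp_c·(T_c,out − T_c,in)
ṁ_c = 58.535 / [0.850 × (69.8 − 53.6)] = 4.2509 kg/s

ṁ_c = 4.25 kg/s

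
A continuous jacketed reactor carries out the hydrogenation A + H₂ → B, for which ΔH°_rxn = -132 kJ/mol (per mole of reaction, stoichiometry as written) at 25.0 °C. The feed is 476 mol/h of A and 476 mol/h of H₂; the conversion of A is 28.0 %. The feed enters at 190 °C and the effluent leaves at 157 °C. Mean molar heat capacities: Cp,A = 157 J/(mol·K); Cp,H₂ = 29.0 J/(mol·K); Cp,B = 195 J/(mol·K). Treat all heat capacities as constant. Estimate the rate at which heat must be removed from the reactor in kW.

Q_out = 5.65 kW

Extent of reaction ξ = 0.280 × 476 = 133.28 mol/h
Reaction term: ξ·ΔH°_rxn = 133.28 × -132 = -17593 kJ/h
Sensible, feed 190→25 °C: -14608 kJ/h
Outlet flows (mol/h): A 342.72, H₂ 342.72, B 133.28
Sensible, products 25→157 °C: 11845 kJ/h
Q = ΔH = -20356 kJ/h = -5.6545 kW
Heat removed = 5.6545 kW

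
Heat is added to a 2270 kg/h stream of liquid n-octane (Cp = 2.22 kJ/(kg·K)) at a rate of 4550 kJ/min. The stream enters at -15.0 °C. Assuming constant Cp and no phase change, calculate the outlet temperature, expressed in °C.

T_out = 39.2 °C

Q = 4550 kJ/min = 273000 kJ/h
ΔT = Q/(ṁ·Cp) = 273000/(2270×2.22) = 54.173 K
T_out = -15.0 + 54.173 = 39.173 °C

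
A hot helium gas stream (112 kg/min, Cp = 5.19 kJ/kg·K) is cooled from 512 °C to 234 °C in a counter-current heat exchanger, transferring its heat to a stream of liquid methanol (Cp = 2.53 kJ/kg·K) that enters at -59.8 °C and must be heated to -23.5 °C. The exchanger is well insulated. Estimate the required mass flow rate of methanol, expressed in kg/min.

Heat released by hot stream: Q = 112 × 5.19 × (512 − 234) = 161600 kJ/min
Energy balance on cold side (adiabatic exchanger): Q = ṁ_c·Cp_c·(T_c,out − T_c,in)
ṁ_c = 161600 / [2.53 × (-23.5 − -59.8)] = 1759.6 kg/min

ṁ_c = 1760 kg/min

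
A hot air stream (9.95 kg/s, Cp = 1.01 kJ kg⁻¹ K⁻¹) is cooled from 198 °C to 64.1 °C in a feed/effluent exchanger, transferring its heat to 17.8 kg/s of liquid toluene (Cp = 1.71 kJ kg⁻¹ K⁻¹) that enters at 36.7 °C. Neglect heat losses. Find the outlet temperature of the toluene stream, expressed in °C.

T_c,out = 80.9 °C

Heat released by hot stream: Q = 9.95 × 1.01 × (198 − 64.1) = 1345.6 kJ/s
Energy balance on cold side (adiabatic exchanger): Q = ṁ_c·Cp_c·(T_c,out − T_c,in)
T_c,out = 36.7 + 1345.6/(17.8 × 1.71) = 80.909 °C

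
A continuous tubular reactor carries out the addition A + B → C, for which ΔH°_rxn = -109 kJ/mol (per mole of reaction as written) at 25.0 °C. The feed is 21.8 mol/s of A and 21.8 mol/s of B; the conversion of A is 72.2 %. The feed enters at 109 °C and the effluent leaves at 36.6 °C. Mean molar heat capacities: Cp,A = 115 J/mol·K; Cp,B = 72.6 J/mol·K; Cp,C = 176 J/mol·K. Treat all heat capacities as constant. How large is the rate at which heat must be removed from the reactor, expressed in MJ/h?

Extent of reaction ξ = 0.722 × 21.8 = 15.74 mol/s
Reaction term: ξ·ΔH°_rxn = 15.74 × -109 = -1715.6 kJ/s
Sensible, feed 109→25 °C: -343.53 kJ/s
Outlet flows (mol/s): A 6.0604, B 6.0604, C 15.74
Sensible, products 25→36.6 °C: 45.322 kJ/s
Q = ΔH = -2013.8 kJ/s = -2013.8 kW
Heat removed = 7249.8 MJ/h

Q_out = 7250 MJ/h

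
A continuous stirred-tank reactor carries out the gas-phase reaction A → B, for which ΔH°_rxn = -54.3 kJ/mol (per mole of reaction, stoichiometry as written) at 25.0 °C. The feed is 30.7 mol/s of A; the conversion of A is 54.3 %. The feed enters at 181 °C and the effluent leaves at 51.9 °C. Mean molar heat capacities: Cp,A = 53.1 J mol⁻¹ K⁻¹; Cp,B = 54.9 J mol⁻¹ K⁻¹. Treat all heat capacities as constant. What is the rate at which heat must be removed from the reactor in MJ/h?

Extent of reaction ξ = 0.543 × 30.7 = 16.67 mol/s
Reaction term: ξ·ΔH°_rxn = 16.67 × -54.3 = -905.19 kJ/s
Sensible, feed 181→25 °C: -254.31 kJ/s
Outlet flows (mol/s): A 14.03, B 16.67
Sensible, products 25→51.9 °C: 44.659 kJ/s
Q = ΔH = -1114.8 kJ/s = -1114.8 kW
Heat removed = 4013.4 MJ/h

Q_out = 4010 MJ/h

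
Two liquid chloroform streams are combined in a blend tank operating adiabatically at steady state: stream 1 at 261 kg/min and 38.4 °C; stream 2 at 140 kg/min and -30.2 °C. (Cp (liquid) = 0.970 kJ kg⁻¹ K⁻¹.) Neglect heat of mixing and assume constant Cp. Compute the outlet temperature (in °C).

T_out = 14.4 °C

Adiabatic, steady state ⇒ Σ ṁᵢCp,ᵢ(T_out − Tᵢ) = 0
T_out = Σ ṁᵢCp,ᵢTᵢ / Σ ṁᵢCp,ᵢ
      = 5620.6 / 388.97 = 14.45 °C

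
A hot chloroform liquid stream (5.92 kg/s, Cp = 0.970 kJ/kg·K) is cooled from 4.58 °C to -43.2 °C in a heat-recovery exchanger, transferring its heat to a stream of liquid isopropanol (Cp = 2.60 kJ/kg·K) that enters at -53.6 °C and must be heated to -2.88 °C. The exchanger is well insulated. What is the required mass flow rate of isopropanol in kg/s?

ṁ_c = 2.08 kg/s

Heat released by hot stream: Q = 5.92 × 0.970 × (4.58 − -43.2) = 274.37 kJ/s
Energy balance on cold side (adiabatic exchanger): Q = ṁ_c·Cp_c·(T_c,out − T_c,in)
ṁ_c = 274.37 / [2.60 × (-2.88 − -53.6)] = 2.0806 kg/s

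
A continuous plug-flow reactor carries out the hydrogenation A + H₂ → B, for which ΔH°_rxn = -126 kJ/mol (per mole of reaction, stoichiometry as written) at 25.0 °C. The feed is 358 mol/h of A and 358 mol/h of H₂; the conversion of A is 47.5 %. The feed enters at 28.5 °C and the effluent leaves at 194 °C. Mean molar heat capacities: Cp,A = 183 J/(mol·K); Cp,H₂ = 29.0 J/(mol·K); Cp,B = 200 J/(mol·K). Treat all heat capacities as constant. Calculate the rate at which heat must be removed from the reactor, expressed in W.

Extent of reaction ξ = 0.475 × 358 = 170.05 mol/h
Reaction term: ξ·ΔH°_rxn = 170.05 × -126 = -21426 kJ/h
Sensible, feed 28.5→25 °C: -265.64 kJ/h
Outlet flows (mol/h): A 187.95, H₂ 187.95, B 170.05
Sensible, products 25→194 °C: 12482 kJ/h
Q = ΔH = -9210.4 kJ/h = -2.5584 kW
Heat removed = 2558.4 W

Q_out = 2560 W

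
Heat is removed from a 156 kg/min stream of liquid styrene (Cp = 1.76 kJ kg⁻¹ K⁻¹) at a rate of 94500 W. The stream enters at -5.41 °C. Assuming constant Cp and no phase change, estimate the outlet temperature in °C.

T_out = -26.1 °C

Q = 94500 W = 5670 kJ/min
ΔT = Q/(ṁ·Cp) = 5670/(156×1.76) = 20.651 K
T_out = -5.41 − 20.651 = -26.061 °C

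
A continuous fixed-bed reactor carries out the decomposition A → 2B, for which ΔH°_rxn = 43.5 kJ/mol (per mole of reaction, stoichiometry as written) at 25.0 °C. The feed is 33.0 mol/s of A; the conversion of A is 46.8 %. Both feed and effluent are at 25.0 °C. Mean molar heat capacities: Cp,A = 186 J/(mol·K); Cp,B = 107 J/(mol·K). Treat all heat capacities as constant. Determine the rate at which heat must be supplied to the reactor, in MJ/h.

Q_in = 2420 MJ/h

Extent of reaction ξ = 0.468 × 33.0 = 15.444 mol/s
Reaction term: ξ·ΔH°_rxn = 15.444 × 43.5 = 671.81 kJ/s
Q = ΔH = 671.81 kJ/s = 671.81 kW
Heat supplied = 2418.5 MJ/h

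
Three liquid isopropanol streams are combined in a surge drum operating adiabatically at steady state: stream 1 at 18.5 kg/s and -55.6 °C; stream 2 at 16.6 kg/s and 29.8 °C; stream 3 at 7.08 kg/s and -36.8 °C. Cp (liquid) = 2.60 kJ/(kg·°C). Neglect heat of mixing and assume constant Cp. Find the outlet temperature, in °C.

No heat crosses the boundary, so H_out = H_in.
Σ ṁᵢCp,ᵢTᵢ = 18.5×2.60×-55.6 + 16.6×2.60×29.8 + 7.08×2.60×-36.8 = -2065.6
Σ ṁᵢCp,ᵢ = 18.5×2.60 + 16.6×2.60 + 7.08×2.60 = 109.67
T_out = -2065.6 / 109.67 = -18.835 °C

T_out = -18.8 °C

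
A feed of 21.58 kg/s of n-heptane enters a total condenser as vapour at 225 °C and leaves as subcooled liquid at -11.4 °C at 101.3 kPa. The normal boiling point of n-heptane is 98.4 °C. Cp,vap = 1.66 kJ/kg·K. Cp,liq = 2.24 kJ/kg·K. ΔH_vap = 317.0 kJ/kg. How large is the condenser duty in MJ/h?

Q_c = 60100 MJ/h

vapour 225→98.4 °C: -210.16 kJ/kg
condensation at 98.4 °C: -317 kJ/kg
liquid 98.4→-11.4 °C: -245.95 kJ/kg
Δh = -210.16 + -317 + -245.95 = -773.11 kJ/kg
Q = ṁ·Δh = 21.58 kg/s × -773.11 kJ/kg = -16684 kJ/s
|Q| = 16684 kW = 60061 MJ/h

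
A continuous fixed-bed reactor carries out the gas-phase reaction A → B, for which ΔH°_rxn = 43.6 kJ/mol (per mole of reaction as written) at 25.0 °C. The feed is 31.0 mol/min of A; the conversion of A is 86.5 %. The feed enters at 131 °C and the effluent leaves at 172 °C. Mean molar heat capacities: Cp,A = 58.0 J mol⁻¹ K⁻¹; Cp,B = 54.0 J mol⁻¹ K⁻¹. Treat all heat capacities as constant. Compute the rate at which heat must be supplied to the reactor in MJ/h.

Extent of reaction ξ = 0.865 × 31.0 = 26.815 mol/min
Reaction term: ξ·ΔH°_rxn = 26.815 × 43.6 = 1169.1 kJ/min
Sensible, feed 131→25 °C: -190.59 kJ/min
Outlet flows (mol/min): A 4.185, B 26.815
Sensible, products 25→172 °C: 248.54 kJ/min
Q = ΔH = 1227.1 kJ/min = 20.451 kW
Heat supplied = 73.625 MJ/h

Q_in = 73.6 MJ/h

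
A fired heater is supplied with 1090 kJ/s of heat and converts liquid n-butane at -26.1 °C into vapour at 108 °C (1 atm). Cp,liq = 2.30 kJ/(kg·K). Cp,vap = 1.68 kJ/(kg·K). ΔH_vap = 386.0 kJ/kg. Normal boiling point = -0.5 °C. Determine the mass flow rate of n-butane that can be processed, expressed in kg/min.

Δh = 2.30×(-0.5−-26.1) + 386.0 + 1.68×(108−-0.5) = 627.16 kJ/kg
Q = 1090 kJ/s = 1090 kJ/s = 65400 kJ/min
ṁ = Q/Δh = 65400 / 627.16 = 104.28 kg/min

ṁ = 104 kg/min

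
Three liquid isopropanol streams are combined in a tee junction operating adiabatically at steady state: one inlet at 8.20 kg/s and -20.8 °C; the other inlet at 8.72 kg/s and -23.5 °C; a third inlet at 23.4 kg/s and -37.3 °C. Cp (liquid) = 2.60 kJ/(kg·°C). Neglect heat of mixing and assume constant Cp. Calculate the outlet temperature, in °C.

T_out = -31.0 °C

Energy balance with Q = 0: Σ ṁᵢCp,ᵢ(T_out − Tᵢ) = 0
T_out = Σ ṁᵢCp,ᵢTᵢ / Σ ṁᵢCp,ᵢ
      = -3245.6 / 104.83 = -30.96 °C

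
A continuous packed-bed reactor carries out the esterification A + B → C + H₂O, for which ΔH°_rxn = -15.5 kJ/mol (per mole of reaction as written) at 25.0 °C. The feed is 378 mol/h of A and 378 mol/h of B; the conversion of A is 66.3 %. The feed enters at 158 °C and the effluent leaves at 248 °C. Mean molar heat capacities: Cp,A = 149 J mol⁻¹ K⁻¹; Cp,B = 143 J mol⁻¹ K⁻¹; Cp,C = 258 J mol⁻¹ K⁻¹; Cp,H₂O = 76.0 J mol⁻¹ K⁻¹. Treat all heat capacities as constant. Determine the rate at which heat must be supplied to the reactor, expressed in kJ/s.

Extent of reaction ξ = 0.663 × 378 = 250.61 mol/h
Reaction term: ξ·ΔH°_rxn = 250.61 × -15.5 = -3884.5 kJ/h
Sensible, feed 158→25 °C: -14680 kJ/h
Outlet flows (mol/h): A 127.39, B 127.39, C 250.61, H₂O 250.61
Sensible, products 25→248 °C: 26961 kJ/h
Q = ΔH = 8396.6 kJ/h = 2.3324 kW
Heat supplied = 2.3324 kJ/s

Q_in = 2.33 kJ/s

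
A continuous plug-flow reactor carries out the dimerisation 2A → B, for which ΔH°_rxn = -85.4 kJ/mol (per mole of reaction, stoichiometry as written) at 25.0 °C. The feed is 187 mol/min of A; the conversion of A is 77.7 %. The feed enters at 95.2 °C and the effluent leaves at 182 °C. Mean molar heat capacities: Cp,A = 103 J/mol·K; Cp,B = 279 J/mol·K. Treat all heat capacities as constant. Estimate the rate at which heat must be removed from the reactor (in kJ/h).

Q_out = 222000 kJ/h

Extent of reaction ξ = 0.777 × 187 / 2 = 72.65 mol/min
Reaction term: ξ·ΔH°_rxn = 72.65 × -85.4 = -6204.3 kJ/min
Sensible, feed 95.2→25 °C: -1352.1 kJ/min
Outlet flows (mol/min): A 41.701, B 72.65
Sensible, products 25→182 °C: 3856.6 kJ/min
Q = ΔH = -3699.8 kJ/min = -61.663 kW
Heat removed = 221990 kJ/h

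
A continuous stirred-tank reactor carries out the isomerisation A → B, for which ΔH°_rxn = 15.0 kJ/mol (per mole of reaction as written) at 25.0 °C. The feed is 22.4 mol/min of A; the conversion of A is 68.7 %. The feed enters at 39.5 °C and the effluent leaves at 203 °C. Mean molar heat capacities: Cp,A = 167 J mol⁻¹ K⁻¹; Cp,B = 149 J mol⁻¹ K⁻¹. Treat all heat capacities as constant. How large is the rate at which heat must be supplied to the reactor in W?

Extent of reaction ξ = 0.687 × 22.4 = 15.389 mol/min
Reaction term: ξ·ΔH°_rxn = 15.389 × 15.0 = 230.83 kJ/min
Sensible, feed 39.5→25 °C: -54.242 kJ/min
Outlet flows (mol/min): A 7.0112, B 15.389
Sensible, products 25→203 °C: 616.56 kJ/min
Q = ΔH = 793.15 kJ/min = 13.219 kW
Heat supplied = 13219 W

Q_in = 13200 W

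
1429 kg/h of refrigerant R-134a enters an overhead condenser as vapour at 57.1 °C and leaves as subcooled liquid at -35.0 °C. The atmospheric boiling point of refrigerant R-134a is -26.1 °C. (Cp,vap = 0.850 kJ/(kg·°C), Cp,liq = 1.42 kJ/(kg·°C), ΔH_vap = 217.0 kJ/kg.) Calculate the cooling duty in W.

Q_c = 119000 W

vapour 57.1→-26.1 °C: -70.72 kJ/kg
condensation at -26.1 °C: -217 kJ/kg
liquid -26.1→-35.0 °C: -12.638 kJ/kg
Δh = -70.72 + -217 + -12.638 = -300.36 kJ/kg
Q = ṁ·Δh = 1429 kg/h × -300.36 kJ/kg = -429210 kJ/h
|Q| = 119.23 kW = 119230 W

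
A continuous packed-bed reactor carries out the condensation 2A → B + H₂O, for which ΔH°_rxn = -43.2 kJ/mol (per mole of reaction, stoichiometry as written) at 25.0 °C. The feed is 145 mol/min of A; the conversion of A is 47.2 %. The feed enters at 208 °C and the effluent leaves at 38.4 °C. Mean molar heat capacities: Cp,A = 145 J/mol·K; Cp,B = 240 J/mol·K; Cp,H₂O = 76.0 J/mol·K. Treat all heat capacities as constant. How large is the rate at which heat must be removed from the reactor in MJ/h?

Extent of reaction ξ = 0.472 × 145 / 2 = 34.22 mol/min
Reaction term: ξ·ΔH°_rxn = 34.22 × -43.2 = -1478.3 kJ/min
Sensible, feed 208→25 °C: -3847.6 kJ/min
Outlet flows (mol/min): A 76.56, B 34.22, H₂O 34.22
Sensible, products 25→38.4 °C: 293.66 kJ/min
Q = ΔH = -5032.2 kJ/min = -83.87 kW
Heat removed = 301.93 MJ/h

Q_out = 302 MJ/h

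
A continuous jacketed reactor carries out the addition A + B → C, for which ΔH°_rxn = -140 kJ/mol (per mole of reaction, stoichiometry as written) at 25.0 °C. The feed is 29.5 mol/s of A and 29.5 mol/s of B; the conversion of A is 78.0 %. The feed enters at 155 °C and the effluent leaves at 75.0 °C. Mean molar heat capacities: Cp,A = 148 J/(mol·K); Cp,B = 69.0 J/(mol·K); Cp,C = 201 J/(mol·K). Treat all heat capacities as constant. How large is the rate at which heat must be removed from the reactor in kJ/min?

Extent of reaction ξ = 0.780 × 29.5 = 23.01 mol/s
Reaction term: ξ·ΔH°_rxn = 23.01 × -140 = -3221.4 kJ/s
Sensible, feed 155→25 °C: -832.2 kJ/s
Outlet flows (mol/s): A 6.49, B 6.49, C 23.01
Sensible, products 25→75.0 °C: 301.67 kJ/s
Q = ΔH = -3751.9 kJ/s = -3751.9 kW
Heat removed = 225120 kJ/min

Q_out = 225000 kJ/min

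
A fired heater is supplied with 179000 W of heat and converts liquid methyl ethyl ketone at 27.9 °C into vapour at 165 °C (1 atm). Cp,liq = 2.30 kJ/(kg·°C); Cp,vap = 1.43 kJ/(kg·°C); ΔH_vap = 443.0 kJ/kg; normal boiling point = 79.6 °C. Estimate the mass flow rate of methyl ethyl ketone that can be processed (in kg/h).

ṁ = 942 kg/h

Δh = 2.30×(79.6−27.9) + 443.0 + 1.43×(165−79.6) = 684.03 kJ/kg
Q = 179000 W = 179 kJ/s = 644400 kJ/h
ṁ = Q/Δh = 644400 / 684.03 = 942.06 kg/h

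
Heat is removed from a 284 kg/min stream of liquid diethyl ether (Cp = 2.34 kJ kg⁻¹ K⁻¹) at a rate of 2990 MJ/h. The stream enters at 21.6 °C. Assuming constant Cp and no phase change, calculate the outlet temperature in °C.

Q = 2990 MJ/h = 49833 kJ/min
ΔT = Q/(ṁ·Cp) = 49833/(284×2.34) = 74.987 K
T_out = 21.6 − 74.987 = -53.387 °C

T_out = -53.4 °C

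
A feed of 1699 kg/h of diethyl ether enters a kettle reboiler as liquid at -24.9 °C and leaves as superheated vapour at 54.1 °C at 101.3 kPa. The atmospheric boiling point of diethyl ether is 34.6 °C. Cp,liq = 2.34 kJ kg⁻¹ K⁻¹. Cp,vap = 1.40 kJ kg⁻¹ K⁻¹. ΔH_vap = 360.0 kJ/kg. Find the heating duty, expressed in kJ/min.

Q = 14900 kJ/min

liquid -24.9→34.6 °C: 139.23 kJ/kg
vaporisation at 34.6 °C: 360 kJ/kg
vapour 34.6→54.1 °C: 27.3 kJ/kg
Δh = 139.23 + 360 + 27.3 = 526.53 kJ/kg
Q = ṁ·Δh = 1699 kg/h × 526.53 kJ/kg = 894570 kJ/h
|Q| = 248.49 kW = 14910 kJ/min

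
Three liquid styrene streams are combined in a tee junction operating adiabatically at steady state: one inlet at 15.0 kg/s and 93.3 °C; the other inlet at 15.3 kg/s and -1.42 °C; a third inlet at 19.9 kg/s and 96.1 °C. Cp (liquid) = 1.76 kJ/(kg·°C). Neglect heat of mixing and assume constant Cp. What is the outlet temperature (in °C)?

Energy balance with Q = 0: Σ ṁᵢCp,ᵢ(T_out − Tᵢ) = 0
Σ ṁᵢCp,ᵢTᵢ = 15.0×1.76×93.3 + 15.3×1.76×-1.42 + 19.9×1.76×96.1 = 5790.7
Σ ṁᵢCp,ᵢ = 15.0×1.76 + 15.3×1.76 + 19.9×1.76 = 88.352
T_out = 5790.7 / 88.352 = 65.541 °C

T_out = 65.5 °C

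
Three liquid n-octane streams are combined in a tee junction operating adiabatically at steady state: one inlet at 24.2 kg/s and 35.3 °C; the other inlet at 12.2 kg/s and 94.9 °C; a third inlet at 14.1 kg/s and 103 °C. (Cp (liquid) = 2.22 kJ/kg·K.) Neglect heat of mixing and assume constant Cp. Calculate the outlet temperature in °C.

T_out = 68.6 °C

Adiabatic, steady state ⇒ Σ ṁᵢCp,ᵢ(T_out − Tᵢ) = 0
Σ ṁᵢCp,ᵢTᵢ = 24.2×2.22×35.3 + 12.2×2.22×94.9 + 14.1×2.22×103 = 7690.8
Σ ṁᵢCp,ᵢ = 24.2×2.22 + 12.2×2.22 + 14.1×2.22 = 112.11
T_out = 7690.8 / 112.11 = 68.601 °C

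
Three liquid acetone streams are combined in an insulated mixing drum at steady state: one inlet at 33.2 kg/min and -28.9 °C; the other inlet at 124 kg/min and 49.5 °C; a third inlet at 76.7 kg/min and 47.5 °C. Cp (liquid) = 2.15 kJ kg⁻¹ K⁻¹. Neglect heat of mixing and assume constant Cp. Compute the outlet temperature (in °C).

Energy balance with Q = 0: Σ ṁᵢCp,ᵢ(T_out − Tᵢ) = 0
T_out = Σ ṁᵢCp,ᵢTᵢ / Σ ṁᵢCp,ᵢ
      = 18967 / 502.88 = 37.716 °C

T_out = 37.7 °C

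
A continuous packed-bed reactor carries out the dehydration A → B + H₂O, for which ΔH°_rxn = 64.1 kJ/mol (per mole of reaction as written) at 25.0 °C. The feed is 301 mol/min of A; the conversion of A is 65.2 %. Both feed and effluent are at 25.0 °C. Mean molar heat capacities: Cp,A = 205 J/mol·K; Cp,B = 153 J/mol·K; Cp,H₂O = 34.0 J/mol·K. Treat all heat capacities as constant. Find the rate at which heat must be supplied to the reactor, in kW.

Extent of reaction ξ = 0.652 × 301 = 196.25 mol/min
Reaction term: ξ·ΔH°_rxn = 196.25 × 64.1 = 12580 kJ/min
Q = ΔH = 12580 kJ/min = 209.66 kW
Heat supplied = 209.66 kW

Q_in = 210 kW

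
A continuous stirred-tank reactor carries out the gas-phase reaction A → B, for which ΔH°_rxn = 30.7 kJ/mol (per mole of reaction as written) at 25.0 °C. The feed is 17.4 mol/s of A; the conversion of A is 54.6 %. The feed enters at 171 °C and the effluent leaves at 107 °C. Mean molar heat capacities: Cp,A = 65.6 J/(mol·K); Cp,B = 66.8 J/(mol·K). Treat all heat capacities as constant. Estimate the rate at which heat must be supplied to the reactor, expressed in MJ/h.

Extent of reaction ξ = 0.546 × 17.4 = 9.5004 mol/s
Reaction term: ξ·ΔH°_rxn = 9.5004 × 30.7 = 291.66 kJ/s
Sensible, feed 171→25 °C: -166.65 kJ/s
Outlet flows (mol/s): A 7.8996, B 9.5004
Sensible, products 25→107 °C: 94.533 kJ/s
Q = ΔH = 219.54 kJ/s = 219.54 kW
Heat supplied = 790.36 MJ/h

Q_in = 790 MJ/h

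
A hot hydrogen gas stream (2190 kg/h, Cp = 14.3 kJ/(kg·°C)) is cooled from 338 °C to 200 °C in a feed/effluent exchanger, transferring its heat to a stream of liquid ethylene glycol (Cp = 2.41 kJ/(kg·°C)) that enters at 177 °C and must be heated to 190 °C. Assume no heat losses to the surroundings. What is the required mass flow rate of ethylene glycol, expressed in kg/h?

ṁ_c = 138000 kg/h

Heat released by hot stream: Q = 2190 × 14.3 × (338 − 200) = 4.3217e+06 kJ/h
Energy balance on cold side (adiabatic exchanger): Q = ṁ_c·Cp_c·(T_c,out − T_c,in)
ṁ_c = 4.3217e+06 / [2.41 × (190 − 177)] = 137940 kg/h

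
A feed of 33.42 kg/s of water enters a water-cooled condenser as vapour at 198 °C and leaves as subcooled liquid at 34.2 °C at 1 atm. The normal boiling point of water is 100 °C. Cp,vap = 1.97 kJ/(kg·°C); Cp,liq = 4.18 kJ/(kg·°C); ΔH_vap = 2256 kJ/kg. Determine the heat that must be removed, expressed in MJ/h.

Q_c = 328000 MJ/h

vapour 198→100 °C: -193.06 kJ/kg
condensation at 100 °C: -2256 kJ/kg
liquid 100→34.2 °C: -275.04 kJ/kg
Δh = -193.06 + -2256 + -275.04 = -2724.1 kJ/kg
Q = ṁ·Δh = 33.42 kg/s × -2724.1 kJ/kg = -91040 kJ/s
|Q| = 91040 kW = 327740 MJ/h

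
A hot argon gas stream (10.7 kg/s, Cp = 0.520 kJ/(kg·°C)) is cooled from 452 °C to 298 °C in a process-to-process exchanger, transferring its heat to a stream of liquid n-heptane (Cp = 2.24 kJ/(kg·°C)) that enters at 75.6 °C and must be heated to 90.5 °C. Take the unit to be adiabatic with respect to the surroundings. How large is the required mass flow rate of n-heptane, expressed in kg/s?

Heat released by hot stream: Q = 10.7 × 0.520 × (452 − 298) = 856.86 kJ/s
Energy balance on cold side (adiabatic exchanger): Q = ṁ_c·Cp_c·(T_c,out − T_c,in)
ṁ_c = 856.86 / [2.24 × (90.5 − 75.6)] = 25.673 kg/s

ṁ_c = 25.7 kg/s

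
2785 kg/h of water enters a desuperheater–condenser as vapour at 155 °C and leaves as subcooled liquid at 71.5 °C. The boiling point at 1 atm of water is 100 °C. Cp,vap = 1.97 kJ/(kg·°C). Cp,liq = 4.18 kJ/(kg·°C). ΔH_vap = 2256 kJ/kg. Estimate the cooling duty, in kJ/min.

vapour 155→100 °C: -108.35 kJ/kg
condensation at 100 °C: -2256 kJ/kg
liquid 100→71.5 °C: -119.13 kJ/kg
Δh = -108.35 + -2256 + -119.13 = -2483.5 kJ/kg
Q = ṁ·Δh = 2785 kg/h × -2483.5 kJ/kg = -6.9165e+06 kJ/h
|Q| = 1921.2 kW = 115270 kJ/min

Q_c = 115000 kJ/min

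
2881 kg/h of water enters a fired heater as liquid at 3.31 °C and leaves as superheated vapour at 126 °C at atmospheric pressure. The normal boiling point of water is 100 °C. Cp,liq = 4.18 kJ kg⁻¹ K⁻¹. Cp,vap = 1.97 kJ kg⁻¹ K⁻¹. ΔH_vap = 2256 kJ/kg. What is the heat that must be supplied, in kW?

Q = 2170 kW

liquid 3.31→100 °C: 404.16 kJ/kg
vaporisation at 100 °C: 2256 kJ/kg
vapour 100→126 °C: 51.22 kJ/kg
Δh = 404.16 + 2256 + 51.22 = 2711.4 kJ/kg
Q = ṁ·Δh = 2881 kg/h × 2711.4 kJ/kg = 7.8115e+06 kJ/h
|Q| = 2169.9 kW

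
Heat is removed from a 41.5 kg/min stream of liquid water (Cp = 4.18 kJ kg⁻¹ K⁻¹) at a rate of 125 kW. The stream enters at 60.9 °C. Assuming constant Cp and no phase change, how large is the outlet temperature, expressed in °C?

T_out = 17.7 °C

Q = 125 kW = 7500 kJ/min
ΔT = Q/(ṁ·Cp) = 7500/(41.5×4.18) = 43.235 K
T_out = 60.9 − 43.235 = 17.665 °C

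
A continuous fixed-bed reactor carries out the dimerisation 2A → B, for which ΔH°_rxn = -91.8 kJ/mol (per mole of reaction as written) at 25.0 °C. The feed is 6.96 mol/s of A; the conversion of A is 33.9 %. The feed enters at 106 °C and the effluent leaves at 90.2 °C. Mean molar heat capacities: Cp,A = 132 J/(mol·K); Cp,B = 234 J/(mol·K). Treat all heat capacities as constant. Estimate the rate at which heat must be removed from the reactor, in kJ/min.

Q_out = 7510 kJ/min

Extent of reaction ξ = 0.339 × 6.96 / 2 = 1.1797 mol/s
Reaction term: ξ·ΔH°_rxn = 1.1797 × -91.8 = -108.3 kJ/s
Sensible, feed 106→25 °C: -74.416 kJ/s
Outlet flows (mol/s): A 4.6006, B 1.1797
Sensible, products 25→90.2 °C: 57.593 kJ/s
Q = ΔH = -125.12 kJ/s = -125.12 kW
Heat removed = 7507.3 kJ/min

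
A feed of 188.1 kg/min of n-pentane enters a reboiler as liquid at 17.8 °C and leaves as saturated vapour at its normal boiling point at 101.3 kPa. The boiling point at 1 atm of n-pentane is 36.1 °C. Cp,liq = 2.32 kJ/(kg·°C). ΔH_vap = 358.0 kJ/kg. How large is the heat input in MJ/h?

liquid 17.8→36.1 °C: 42.456 kJ/kg
vaporisation at 36.1 °C: 358 kJ/kg
Δh = 42.456 + 358 = 400.46 kJ/kg
Q = ṁ·Δh = 188.1 kg/min × 400.46 kJ/kg = 75326 kJ/min
|Q| = 1255.4 kW = 4519.5 MJ/h

Q = 4520 MJ/h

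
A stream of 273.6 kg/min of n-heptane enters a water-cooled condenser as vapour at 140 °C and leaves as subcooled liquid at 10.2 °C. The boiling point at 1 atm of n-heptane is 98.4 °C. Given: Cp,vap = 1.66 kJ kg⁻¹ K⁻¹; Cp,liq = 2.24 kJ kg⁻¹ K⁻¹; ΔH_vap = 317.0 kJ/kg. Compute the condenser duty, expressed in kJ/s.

vapour 140→98.4 °C: -69.056 kJ/kg
condensation at 98.4 °C: -317 kJ/kg
liquid 98.4→10.2 °C: -197.57 kJ/kg
Δh = -69.056 + -317 + -197.57 = -583.62 kJ/kg
Q = ṁ·Δh = 273.6 kg/min × -583.62 kJ/kg = -159680 kJ/min
|Q| = 2661.3 kW

Q_c = 2660 kJ/s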